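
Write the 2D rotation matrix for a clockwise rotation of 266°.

Rotation matrix formula: [[cos θ, -sin θ], [sin θ, cos θ]]
A clockwise rotation by 266° is equivalent to a counterclockwise rotation by -266°.
For θ = -266°:
cos(-266°) = -0.0698
sin(-266°) = 0.9976
Result: [[-0.0698, -0.9976], [0.9976, -0.0698]]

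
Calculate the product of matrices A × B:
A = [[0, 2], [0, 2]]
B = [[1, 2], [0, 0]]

Matrix multiplication:
C[0][0] = 0×1 + 2×0 = 0
C[0][1] = 0×2 + 2×0 = 0
C[1][0] = 0×1 + 2×0 = 0
C[1][1] = 0×2 + 2×0 = 0
Result: [[0, 0], [0, 0]]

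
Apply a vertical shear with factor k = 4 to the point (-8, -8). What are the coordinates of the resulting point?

Shear matrix for vertical shear with factor k = 4:
[[1, 0], [4, 1]]
Result: (-8, -8) → (-8, -40)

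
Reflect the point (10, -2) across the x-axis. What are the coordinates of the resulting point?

Reflection across x-axis: (10, -2) → (10, 2)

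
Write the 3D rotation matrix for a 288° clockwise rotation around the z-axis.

Rotation matrix for clockwise 288° around z-axis:
A clockwise rotation by 288° is a counterclockwise rotation by -288°.
cos(-288°) = 0.3090, sin(-288°) = 0.9511
Result: [[0.3090, -0.9511, 0], [0.9511, 0.3090, 0], [0, 0, 1]]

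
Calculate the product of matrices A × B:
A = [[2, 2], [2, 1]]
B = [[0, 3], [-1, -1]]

Matrix multiplication:
C[0][0] = 2×0 + 2×-1 = -2
C[0][1] = 2×3 + 2×-1 = 4
C[1][0] = 2×0 + 1×-1 = -1
C[1][1] = 2×3 + 1×-1 = 5
Result: [[-2, 4], [-1, 5]]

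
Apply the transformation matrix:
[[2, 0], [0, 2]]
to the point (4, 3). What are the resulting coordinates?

Matrix multiplication:
[[2, 0], [0, 2]] × [4, 3]ᵀ
= [(2)(4) + (0)(3), (0)(4) + (2)(3)]ᵀ
= [8, 6]ᵀ
Result: (8, 6)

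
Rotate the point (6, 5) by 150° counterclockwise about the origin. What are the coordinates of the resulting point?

Rotation matrix for 150°: [[cos 150°, -sin 150°], [sin 150°, cos 150°]] ≈ [[-0.866025, -0.500000], [0.500000, -0.866025]]
[[-0.866025, -0.500000], [0.500000, -0.866025]] × [6, 5]ᵀ ≈ [-7.6962, -1.3301]ᵀ
Result: (-7.6962, -1.3301)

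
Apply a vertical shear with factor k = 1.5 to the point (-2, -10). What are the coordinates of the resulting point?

Shear matrix for vertical shear with factor k = 1.5:
[[1, 0], [1.50, 1]]
Result: (-2, -10) → (-2, -13)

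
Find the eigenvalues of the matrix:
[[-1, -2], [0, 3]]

Characteristic equation: det(A - λI) = 0
λ² - (trace)λ + (det) = 0
trace = -1 + 3 = 2, det = (-1)(3) - (-2)(0) = -3
λ² - (2)λ + (-3) = 0
λ = (2 ± √((2)² - 4·(-3))) / 2 = (2 ± √16) / 2
Solving: λ = -1, 3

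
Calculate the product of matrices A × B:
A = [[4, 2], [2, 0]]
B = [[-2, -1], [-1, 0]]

Matrix multiplication:
C[0][0] = 4×-2 + 2×-1 = -10
C[0][1] = 4×-1 + 2×0 = -4
C[1][0] = 2×-2 + 0×-1 = -4
C[1][1] = 2×-1 + 0×0 = -2
Result: [[-10, -4], [-4, -2]]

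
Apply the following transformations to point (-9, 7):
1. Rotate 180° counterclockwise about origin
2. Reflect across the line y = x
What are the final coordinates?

Step 1: Rotate 180° → (9, -7)
Step 2: Reflect across line y = x → (-7, 9)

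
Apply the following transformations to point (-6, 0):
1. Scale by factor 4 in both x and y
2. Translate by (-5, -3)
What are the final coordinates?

Step 1: Scale (-6, 0) by 4 → (-24, 0)
Step 2: Translate by (-5, -3) → (-29, -3)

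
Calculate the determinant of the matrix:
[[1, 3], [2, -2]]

For a 2×2 matrix [[a, b], [c, d]], det = ad - bc
det = (1)(-2) - (3)(2) = -2 - 6 = -8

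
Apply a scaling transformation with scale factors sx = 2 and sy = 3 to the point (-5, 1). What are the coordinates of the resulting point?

Scaling matrix:
[[2, 0], [0, 3]]
Result: (-5 × 2, 1 × 3) = (-10, 3)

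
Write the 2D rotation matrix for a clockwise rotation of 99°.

Rotation matrix formula: [[cos θ, -sin θ], [sin θ, cos θ]]
A clockwise rotation by 99° is equivalent to a counterclockwise rotation by -99°.
For θ = -99°:
cos(-99°) = -0.1564
sin(-99°) = -0.9877
Result: [[-0.1564, 0.9877], [-0.9877, -0.1564]]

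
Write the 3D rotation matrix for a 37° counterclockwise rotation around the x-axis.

Rotation matrix for counterclockwise 37° around x-axis:
cos(37°) = 0.7986, sin(37°) = 0.6018
Result: [[1, 0, 0], [0, 0.7986, -0.6018], [0, 0.6018, 0.7986]]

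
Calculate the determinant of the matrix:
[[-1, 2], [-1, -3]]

For a 2×2 matrix [[a, b], [c, d]], det = ad - bc
det = (-1)(-3) - (2)(-1) = 3 - -2 = 5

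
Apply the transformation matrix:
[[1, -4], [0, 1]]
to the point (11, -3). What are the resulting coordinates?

Matrix multiplication:
[[1, -4], [0, 1]] × [11, -3]ᵀ
= [(1)(11) + (-4)(-3), (0)(11) + (1)(-3)]ᵀ
= [23, -3]ᵀ
Result: (23, -3)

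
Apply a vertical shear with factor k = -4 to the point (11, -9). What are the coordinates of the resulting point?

Shear matrix for vertical shear with factor k = -4:
[[1, 0], [-4, 1]]
Result: (11, -9) → (11, -53)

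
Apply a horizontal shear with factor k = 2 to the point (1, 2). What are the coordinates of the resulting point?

Shear matrix for horizontal shear with factor k = 2:
[[1, 2], [0, 1]]
Result: (1, 2) → (5, 2)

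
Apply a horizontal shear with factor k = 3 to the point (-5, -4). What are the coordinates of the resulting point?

Shear matrix for horizontal shear with factor k = 3:
[[1, 3], [0, 1]]
Result: (-5, -4) → (-17, -4)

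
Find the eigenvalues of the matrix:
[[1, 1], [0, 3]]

Characteristic equation: det(A - λI) = 0
λ² - (trace)λ + (det) = 0
trace = 1 + 3 = 4, det = (1)(3) - (1)(0) = 3
λ² - (4)λ + (3) = 0
λ = (4 ± √((4)² - 4·(3))) / 2 = (4 ± √4) / 2
Solving: λ = 1, 3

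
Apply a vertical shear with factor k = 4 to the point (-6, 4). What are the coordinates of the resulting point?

Shear matrix for vertical shear with factor k = 4:
[[1, 0], [4, 1]]
Result: (-6, 4) → (-6, -20)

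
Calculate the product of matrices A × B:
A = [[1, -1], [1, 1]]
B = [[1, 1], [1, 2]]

Matrix multiplication:
C[0][0] = 1×1 + -1×1 = 0
C[0][1] = 1×1 + -1×2 = -1
C[1][0] = 1×1 + 1×1 = 2
C[1][1] = 1×1 + 1×2 = 3
Result: [[0, -1], [2, 3]]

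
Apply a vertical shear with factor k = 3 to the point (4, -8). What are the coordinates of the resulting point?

Shear matrix for vertical shear with factor k = 3:
[[1, 0], [3, 1]]
Result: (4, -8) → (4, 4)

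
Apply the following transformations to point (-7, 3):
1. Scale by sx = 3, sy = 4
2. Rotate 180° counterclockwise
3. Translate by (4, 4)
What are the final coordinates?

Step 1: Scale → (-21, 12)
Step 2: Rotate 180° → (21, -12)
Step 3: Translate → (25, -8)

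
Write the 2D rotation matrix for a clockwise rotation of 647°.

Rotation matrix formula: [[cos θ, -sin θ], [sin θ, cos θ]]
A clockwise rotation by 647° is equivalent to a counterclockwise rotation by -647°.
For θ = -647°:
cos(-647°) = 0.2924
sin(-647°) = 0.9563
Result: [[0.2924, -0.9563], [0.9563, 0.2924]]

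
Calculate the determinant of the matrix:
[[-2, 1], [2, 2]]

For a 2×2 matrix [[a, b], [c, d]], det = ad - bc
det = (-2)(2) - (1)(2) = -4 - 2 = -6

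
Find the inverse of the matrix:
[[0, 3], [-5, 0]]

For [[a,b],[c,d]], inverse = (1/det)·[[d,-b],[-c,a]]
det = (0)(0) - (3)(-5) = 0 - -15 = 15
Inverse = (1/15)·[[0, -3], [5, 0]]
= [[0, -1/5], [1/3, 0]]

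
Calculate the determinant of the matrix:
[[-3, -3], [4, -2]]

For a 2×2 matrix [[a, b], [c, d]], det = ad - bc
det = (-3)(-2) - (-3)(4) = 6 - -12 = 18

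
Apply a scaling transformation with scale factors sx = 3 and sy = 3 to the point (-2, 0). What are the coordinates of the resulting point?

Scaling matrix:
[[3, 0], [0, 3]]
Result: (-2 × 3, 0 × 3) = (-6, 0)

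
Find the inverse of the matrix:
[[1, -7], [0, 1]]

For [[a,b],[c,d]], inverse = (1/det)·[[d,-b],[-c,a]]
det = (1)(1) - (-7)(0) = 1 - 0 = 1
Inverse = [[1, 7], [0, 1]]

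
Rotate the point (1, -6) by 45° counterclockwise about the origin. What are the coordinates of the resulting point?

Rotation matrix for 45°: [[cos 45°, -sin 45°], [sin 45°, cos 45°]] ≈ [[0.707107, -0.707107], [0.707107, 0.707107]]
[[0.707107, -0.707107], [0.707107, 0.707107]] × [1, -6]ᵀ ≈ [4.9497, -3.5355]ᵀ
Result: (4.9497, -3.5355)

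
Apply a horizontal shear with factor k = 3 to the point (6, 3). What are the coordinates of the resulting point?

Shear matrix for horizontal shear with factor k = 3:
[[1, 3], [0, 1]]
Result: (6, 3) → (15, 3)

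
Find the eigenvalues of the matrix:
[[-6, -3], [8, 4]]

Characteristic equation: det(A - λI) = 0
λ² - (trace)λ + (det) = 0
trace = -6 + 4 = -2, det = (-6)(4) - (-3)(8) = 0
λ² - (-2)λ + (0) = 0
λ = (-2 ± √((-2)² - 4·(0))) / 2 = (-2 ± √4) / 2
Solving: λ = -2, 0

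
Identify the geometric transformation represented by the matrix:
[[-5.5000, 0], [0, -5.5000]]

This matrix represents: uniform scaling by factor -5.5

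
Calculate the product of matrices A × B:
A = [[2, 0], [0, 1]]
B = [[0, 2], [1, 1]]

Matrix multiplication:
C[0][0] = 2×0 + 0×1 = 0
C[0][1] = 2×2 + 0×1 = 4
C[1][0] = 0×0 + 1×1 = 1
C[1][1] = 0×2 + 1×1 = 1
Result: [[0, 4], [1, 1]]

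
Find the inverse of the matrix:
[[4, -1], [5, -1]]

For [[a,b],[c,d]], inverse = (1/det)·[[d,-b],[-c,a]]
det = (4)(-1) - (-1)(5) = -4 - -5 = 1
Inverse = [[-1, 1], [-5, 4]]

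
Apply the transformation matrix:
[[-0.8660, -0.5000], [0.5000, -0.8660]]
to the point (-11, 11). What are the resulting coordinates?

Matrix multiplication:
[[-0.8660, -0.5000], [0.5000, -0.8660]] × [-11, 11]ᵀ
= [(-0.8660)(-11) + (-0.5000)(11), (0.5000)(-11) + (-0.8660)(11)]ᵀ
= [4.0260, -15.0260]ᵀ
Result: (4.0260, -15.0260)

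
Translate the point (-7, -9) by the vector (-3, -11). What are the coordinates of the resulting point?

Translation by (-3, -11) (homogeneous matrix [[1, 0, -3], [0, 1, -11], [0, 0, 1]]):
x' = -7 + -3 = -10
y' = -9 + -11 = -20
Result: (-10, -20)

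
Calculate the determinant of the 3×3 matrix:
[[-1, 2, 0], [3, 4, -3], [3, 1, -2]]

Expansion along first row:
det = -1·det([[4,-3],[1,-2]]) - 2·det([[3,-3],[3,-2]]) + 0·det([[3,4],[3,1]])
    = -1·(4·-2 - -3·1) - 2·(3·-2 - -3·3) + 0·(3·1 - 4·3)
    = -1·-5 - 2·3 + 0·-9
    = 5 + -6 + 0 = -1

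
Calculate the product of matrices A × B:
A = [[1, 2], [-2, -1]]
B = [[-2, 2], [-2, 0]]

Matrix multiplication:
C[0][0] = 1×-2 + 2×-2 = -6
C[0][1] = 1×2 + 2×0 = 2
C[1][0] = -2×-2 + -1×-2 = 6
C[1][1] = -2×2 + -1×0 = -4
Result: [[-6, 2], [6, -4]]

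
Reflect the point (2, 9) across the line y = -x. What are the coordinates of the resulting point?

Reflection across line y = -x: (2, 9) → (-9, -2)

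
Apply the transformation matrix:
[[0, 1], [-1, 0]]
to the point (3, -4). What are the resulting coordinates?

Matrix multiplication:
[[0, 1], [-1, 0]] × [3, -4]ᵀ
= [(0)(3) + (1)(-4), (-1)(3) + (0)(-4)]ᵀ
= [-4, -3]ᵀ
Result: (-4, -3)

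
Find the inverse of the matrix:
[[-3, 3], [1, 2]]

For [[a,b],[c,d]], inverse = (1/det)·[[d,-b],[-c,a]]
det = (-3)(2) - (3)(1) = -6 - 3 = -9
Inverse = (1/-9)·[[2, -3], [-1, -3]]
= [[-2/9, 1/3], [1/9, 1/3]]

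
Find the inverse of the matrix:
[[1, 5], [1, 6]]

For [[a,b],[c,d]], inverse = (1/det)·[[d,-b],[-c,a]]
det = (1)(6) - (5)(1) = 6 - 5 = 1
Inverse = [[6, -5], [-1, 1]]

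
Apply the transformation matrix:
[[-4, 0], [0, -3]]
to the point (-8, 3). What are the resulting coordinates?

Matrix multiplication:
[[-4, 0], [0, -3]] × [-8, 3]ᵀ
= [(-4)(-8) + (0)(3), (0)(-8) + (-3)(3)]ᵀ
= [32, -9]ᵀ
Result: (32, -9)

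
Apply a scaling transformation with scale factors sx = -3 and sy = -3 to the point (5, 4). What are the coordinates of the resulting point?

Scaling matrix:
[[-3, 0], [0, -3]]
Result: (5 × -3, 4 × -3) = (-15, -12)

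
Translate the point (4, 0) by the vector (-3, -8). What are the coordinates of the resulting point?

Translation by (-3, -8) (homogeneous matrix [[1, 0, -3], [0, 1, -8], [0, 0, 1]]):
x' = 4 + -3 = 1
y' = 0 + -8 = -8
Result: (1, -8)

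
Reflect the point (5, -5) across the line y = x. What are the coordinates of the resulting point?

Reflection across line y = x: (5, -5) → (-5, 5)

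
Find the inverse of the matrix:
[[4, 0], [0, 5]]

For [[a,b],[c,d]], inverse = (1/det)·[[d,-b],[-c,a]]
det = (4)(5) - (0)(0) = 20 - 0 = 20
Inverse = (1/20)·[[5, 0], [0, 4]]
= [[1/4, 0], [0, 1/5]]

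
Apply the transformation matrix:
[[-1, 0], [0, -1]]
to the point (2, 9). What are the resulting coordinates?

Matrix multiplication:
[[-1, 0], [0, -1]] × [2, 9]ᵀ
= [(-1)(2) + (0)(9), (0)(2) + (-1)(9)]ᵀ
= [-2, -9]ᵀ
Result: (-2, -9)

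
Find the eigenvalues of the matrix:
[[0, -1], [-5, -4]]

Characteristic equation: det(A - λI) = 0
λ² - (trace)λ + (det) = 0
trace = 0 + -4 = -4, det = (0)(-4) - (-1)(-5) = -5
λ² - (-4)λ + (-5) = 0
λ = (-4 ± √((-4)² - 4·(-5))) / 2 = (-4 ± √36) / 2
Solving: λ = -5, 1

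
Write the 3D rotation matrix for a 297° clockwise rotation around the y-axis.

Rotation matrix for clockwise 297° around y-axis:
A clockwise rotation by 297° is a counterclockwise rotation by -297°.
cos(-297°) = 0.4540, sin(-297°) = 0.8910
Result: [[0.4540, 0, 0.8910], [0, 1, 0], [-0.8910, 0, 0.4540]]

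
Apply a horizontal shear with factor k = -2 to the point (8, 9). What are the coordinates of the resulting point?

Shear matrix for horizontal shear with factor k = -2:
[[1, -2], [0, 1]]
Result: (8, 9) → (-10, 9)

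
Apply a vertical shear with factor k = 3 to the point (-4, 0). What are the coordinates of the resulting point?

Shear matrix for vertical shear with factor k = 3:
[[1, 0], [3, 1]]
Result: (-4, 0) → (-4, -12)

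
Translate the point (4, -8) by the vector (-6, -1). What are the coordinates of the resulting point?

Translation by (-6, -1) (homogeneous matrix [[1, 0, -6], [0, 1, -1], [0, 0, 1]]):
x' = 4 + -6 = -2
y' = -8 + -1 = -9
Result: (-2, -9)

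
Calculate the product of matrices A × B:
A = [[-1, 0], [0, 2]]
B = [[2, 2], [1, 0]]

Matrix multiplication:
C[0][0] = -1×2 + 0×1 = -2
C[0][1] = -1×2 + 0×0 = -2
C[1][0] = 0×2 + 2×1 = 2
C[1][1] = 0×2 + 2×0 = 0
Result: [[-2, -2], [2, 0]]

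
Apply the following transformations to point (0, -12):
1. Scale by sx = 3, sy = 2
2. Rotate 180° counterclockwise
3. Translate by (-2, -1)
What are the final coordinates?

Step 1: Scale → (0, -24)
Step 2: Rotate 180° → (0, 24)
Step 3: Translate → (-2, 23)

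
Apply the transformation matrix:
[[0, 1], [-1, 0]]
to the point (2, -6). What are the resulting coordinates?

Matrix multiplication:
[[0, 1], [-1, 0]] × [2, -6]ᵀ
= [(0)(2) + (1)(-6), (-1)(2) + (0)(-6)]ᵀ
= [-6, -2]ᵀ
Result: (-6, -2)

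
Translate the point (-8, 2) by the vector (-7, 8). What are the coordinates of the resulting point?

Translation by (-7, 8) (homogeneous matrix [[1, 0, -7], [0, 1, 8], [0, 0, 1]]):
x' = -8 + -7 = -15
y' = 2 + 8 = 10
Result: (-15, 10)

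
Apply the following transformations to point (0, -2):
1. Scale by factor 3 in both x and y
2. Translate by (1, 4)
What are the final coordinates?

Step 1: Scale (0, -2) by 3 → (0, -6)
Step 2: Translate by (1, 4) → (1, -2)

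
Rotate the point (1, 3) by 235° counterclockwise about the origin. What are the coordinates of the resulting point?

Rotation matrix for 235°: [[cos 235°, -sin 235°], [sin 235°, cos 235°]] ≈ [[-0.573576, 0.819152], [-0.819152, -0.573576]]
[[-0.573576, 0.819152], [-0.819152, -0.573576]] × [1, 3]ᵀ ≈ [1.8839, -2.5399]ᵀ
Result: (1.8839, -2.5399)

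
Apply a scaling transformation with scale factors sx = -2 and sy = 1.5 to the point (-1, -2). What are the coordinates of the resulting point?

Scaling matrix:
[[-2, 0], [0, 1.50]]
Result: (-1 × -2, -2 × 1.5) = (2, -3)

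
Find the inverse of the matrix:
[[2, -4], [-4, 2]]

For [[a,b],[c,d]], inverse = (1/det)·[[d,-b],[-c,a]]
det = (2)(2) - (-4)(-4) = 4 - 16 = -12
Inverse = (1/-12)·[[2, 4], [4, 2]]
= [[-1/6, -1/3], [-1/3, -1/6]]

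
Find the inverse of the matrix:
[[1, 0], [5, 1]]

For [[a,b],[c,d]], inverse = (1/det)·[[d,-b],[-c,a]]
det = (1)(1) - (0)(5) = 1 - 0 = 1
Inverse = [[1, 0], [-5, 1]]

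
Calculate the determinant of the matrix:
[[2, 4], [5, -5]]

For a 2×2 matrix [[a, b], [c, d]], det = ad - bc
det = (2)(-5) - (4)(5) = -10 - 20 = -30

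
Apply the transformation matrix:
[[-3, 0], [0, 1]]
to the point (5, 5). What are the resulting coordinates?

Matrix multiplication:
[[-3, 0], [0, 1]] × [5, 5]ᵀ
= [(-3)(5) + (0)(5), (0)(5) + (1)(5)]ᵀ
= [-15, 5]ᵀ
Result: (-15, 5)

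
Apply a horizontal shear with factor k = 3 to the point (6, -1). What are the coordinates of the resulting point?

Shear matrix for horizontal shear with factor k = 3:
[[1, 3], [0, 1]]
Result: (6, -1) → (3, -1)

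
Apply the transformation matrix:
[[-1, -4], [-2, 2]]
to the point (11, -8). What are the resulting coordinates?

Matrix multiplication:
[[-1, -4], [-2, 2]] × [11, -8]ᵀ
= [(-1)(11) + (-4)(-8), (-2)(11) + (2)(-8)]ᵀ
= [21, -38]ᵀ
Result: (21, -38)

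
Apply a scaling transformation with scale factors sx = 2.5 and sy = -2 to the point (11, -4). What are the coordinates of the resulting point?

Scaling matrix:
[[2.50, 0], [0, -2]]
Result: (11 × 2.5, -4 × -2) = (27.5, 8)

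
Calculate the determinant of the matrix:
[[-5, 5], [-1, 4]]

For a 2×2 matrix [[a, b], [c, d]], det = ad - bc
det = (-5)(4) - (5)(-1) = -20 - -5 = -15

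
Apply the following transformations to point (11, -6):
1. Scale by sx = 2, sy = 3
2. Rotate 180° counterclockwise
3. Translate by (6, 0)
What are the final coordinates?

Step 1: Scale → (22, -18)
Step 2: Rotate 180° → (-22, 18)
Step 3: Translate → (-16, 18)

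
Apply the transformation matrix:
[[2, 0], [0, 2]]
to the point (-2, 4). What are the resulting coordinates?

Matrix multiplication:
[[2, 0], [0, 2]] × [-2, 4]ᵀ
= [(2)(-2) + (0)(4), (0)(-2) + (2)(4)]ᵀ
= [-4, 8]ᵀ
Result: (-4, 8)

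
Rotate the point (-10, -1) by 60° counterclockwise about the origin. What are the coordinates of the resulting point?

Rotation matrix for 60°: [[cos 60°, -sin 60°], [sin 60°, cos 60°]] ≈ [[0.500000, -0.866025], [0.866025, 0.500000]]
[[0.500000, -0.866025], [0.866025, 0.500000]] × [-10, -1]ᵀ ≈ [-4.1340, -9.1603]ᵀ
Result: (-4.1340, -9.1603)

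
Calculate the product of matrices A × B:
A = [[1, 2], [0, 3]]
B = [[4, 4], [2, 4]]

Matrix multiplication:
C[0][0] = 1×4 + 2×2 = 8
C[0][1] = 1×4 + 2×4 = 12
C[1][0] = 0×4 + 3×2 = 6
C[1][1] = 0×4 + 3×4 = 12
Result: [[8, 12], [6, 12]]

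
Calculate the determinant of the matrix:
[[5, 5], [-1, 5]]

For a 2×2 matrix [[a, b], [c, d]], det = ad - bc
det = (5)(5) - (5)(-1) = 25 - -5 = 30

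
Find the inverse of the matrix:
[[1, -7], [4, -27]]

For [[a,b],[c,d]], inverse = (1/det)·[[d,-b],[-c,a]]
det = (1)(-27) - (-7)(4) = -27 - -28 = 1
Inverse = [[-27, 7], [-4, 1]]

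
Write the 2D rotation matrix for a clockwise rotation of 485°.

Rotation matrix formula: [[cos θ, -sin θ], [sin θ, cos θ]]
A clockwise rotation by 485° is equivalent to a counterclockwise rotation by -485°.
For θ = -485°:
cos(-485°) = -0.5736
sin(-485°) = -0.8192
Result: [[-0.5736, 0.8192], [-0.8192, -0.5736]]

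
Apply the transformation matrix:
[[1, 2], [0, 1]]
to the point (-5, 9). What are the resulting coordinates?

Matrix multiplication:
[[1, 2], [0, 1]] × [-5, 9]ᵀ
= [(1)(-5) + (2)(9), (0)(-5) + (1)(9)]ᵀ
= [13, 9]ᵀ
Result: (13, 9)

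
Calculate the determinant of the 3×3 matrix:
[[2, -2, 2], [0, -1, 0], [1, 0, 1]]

Expansion along first row:
det = 2·det([[-1,0],[0,1]]) - -2·det([[0,0],[1,1]]) + 2·det([[0,-1],[1,0]])
    = 2·(-1·1 - 0·0) - -2·(0·1 - 0·1) + 2·(0·0 - -1·1)
    = 2·-1 - -2·0 + 2·1
    = -2 + 0 + 2 = 0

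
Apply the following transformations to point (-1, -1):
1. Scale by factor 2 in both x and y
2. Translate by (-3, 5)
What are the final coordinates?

Step 1: Scale (-1, -1) by 2 → (-2, -2)
Step 2: Translate by (-3, 5) → (-5, 3)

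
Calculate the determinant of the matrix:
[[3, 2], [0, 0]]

For a 2×2 matrix [[a, b], [c, d]], det = ad - bc
det = (3)(0) - (2)(0) = 0 - 0 = 0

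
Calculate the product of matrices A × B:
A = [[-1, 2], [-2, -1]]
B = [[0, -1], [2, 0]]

Matrix multiplication:
C[0][0] = -1×0 + 2×2 = 4
C[0][1] = -1×-1 + 2×0 = 1
C[1][0] = -2×0 + -1×2 = -2
C[1][1] = -2×-1 + -1×0 = 2
Result: [[4, 1], [-2, 2]]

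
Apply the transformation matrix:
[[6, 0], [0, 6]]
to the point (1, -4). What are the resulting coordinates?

Matrix multiplication:
[[6, 0], [0, 6]] × [1, -4]ᵀ
= [(6)(1) + (0)(-4), (0)(1) + (6)(-4)]ᵀ
= [6, -24]ᵀ
Result: (6, -24)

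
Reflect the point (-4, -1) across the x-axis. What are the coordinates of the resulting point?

Reflection across x-axis: (-4, -1) → (-4, 1)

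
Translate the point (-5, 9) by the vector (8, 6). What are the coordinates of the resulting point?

Translation by (8, 6) (homogeneous matrix [[1, 0, 8], [0, 1, 6], [0, 0, 1]]):
x' = -5 + 8 = 3
y' = 9 + 6 = 15
Result: (3, 15)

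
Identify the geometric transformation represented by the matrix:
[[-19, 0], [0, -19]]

This matrix represents: uniform scaling by factor -19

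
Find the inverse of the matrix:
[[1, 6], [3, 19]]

For [[a,b],[c,d]], inverse = (1/det)·[[d,-b],[-c,a]]
det = (1)(19) - (6)(3) = 19 - 18 = 1
Inverse = [[19, -6], [-3, 1]]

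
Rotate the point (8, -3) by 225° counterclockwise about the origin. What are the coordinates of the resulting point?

Rotation matrix for 225°: [[cos 225°, -sin 225°], [sin 225°, cos 225°]] ≈ [[-0.707107, 0.707107], [-0.707107, -0.707107]]
[[-0.707107, 0.707107], [-0.707107, -0.707107]] × [8, -3]ᵀ ≈ [-7.7782, -3.5355]ᵀ
Result: (-7.7782, -3.5355)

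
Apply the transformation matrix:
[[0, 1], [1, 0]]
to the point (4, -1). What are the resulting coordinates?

Matrix multiplication:
[[0, 1], [1, 0]] × [4, -1]ᵀ
= [(0)(4) + (1)(-1), (1)(4) + (0)(-1)]ᵀ
= [-1, 4]ᵀ
Result: (-1, 4)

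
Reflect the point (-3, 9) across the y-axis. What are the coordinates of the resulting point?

Reflection across y-axis: (-3, 9) → (3, 9)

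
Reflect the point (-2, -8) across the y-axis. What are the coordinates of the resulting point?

Reflection across y-axis: (-2, -8) → (2, -8)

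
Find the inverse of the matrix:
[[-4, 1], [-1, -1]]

For [[a,b],[c,d]], inverse = (1/det)·[[d,-b],[-c,a]]
det = (-4)(-1) - (1)(-1) = 4 - -1 = 5
Inverse = (1/5)·[[-1, -1], [1, -4]]
= [[-1/5, -1/5], [1/5, -4/5]]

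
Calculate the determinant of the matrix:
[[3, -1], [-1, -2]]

For a 2×2 matrix [[a, b], [c, d]], det = ad - bc
det = (3)(-2) - (-1)(-1) = -6 - 1 = -7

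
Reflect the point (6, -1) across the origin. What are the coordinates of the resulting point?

Reflection across origin: (6, -1) → (-6, 1)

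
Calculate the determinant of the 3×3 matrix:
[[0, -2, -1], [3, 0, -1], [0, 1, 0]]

Expansion along first row:
det = 0·det([[0,-1],[1,0]]) - -2·det([[3,-1],[0,0]]) + -1·det([[3,0],[0,1]])
    = 0·(0·0 - -1·1) - -2·(3·0 - -1·0) + -1·(3·1 - 0·0)
    = 0·1 - -2·0 + -1·3
    = 0 + 0 + -3 = -3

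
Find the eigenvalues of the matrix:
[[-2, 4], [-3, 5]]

Characteristic equation: det(A - λI) = 0
λ² - (trace)λ + (det) = 0
trace = -2 + 5 = 3, det = (-2)(5) - (4)(-3) = 2
λ² - (3)λ + (2) = 0
λ = (3 ± √((3)² - 4·(2))) / 2 = (3 ± √1) / 2
Solving: λ = 1, 2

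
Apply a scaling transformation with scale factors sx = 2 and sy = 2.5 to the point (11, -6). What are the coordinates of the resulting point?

Scaling matrix:
[[2, 0], [0, 2.50]]
Result: (11 × 2, -6 × 2.5) = (22, -15)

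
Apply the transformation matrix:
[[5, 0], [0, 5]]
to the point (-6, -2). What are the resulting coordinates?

Matrix multiplication:
[[5, 0], [0, 5]] × [-6, -2]ᵀ
= [(5)(-6) + (0)(-2), (0)(-6) + (5)(-2)]ᵀ
= [-30, -10]ᵀ
Result: (-30, -10)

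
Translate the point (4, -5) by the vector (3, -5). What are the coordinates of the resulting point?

Translation by (3, -5) (homogeneous matrix [[1, 0, 3], [0, 1, -5], [0, 0, 1]]):
x' = 4 + 3 = 7
y' = -5 + -5 = -10
Result: (7, -10)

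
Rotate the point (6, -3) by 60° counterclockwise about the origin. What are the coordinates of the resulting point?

Rotation matrix for 60°: [[cos 60°, -sin 60°], [sin 60°, cos 60°]] ≈ [[0.500000, -0.866025], [0.866025, 0.500000]]
[[0.500000, -0.866025], [0.866025, 0.500000]] × [6, -3]ᵀ ≈ [5.5981, 3.6962]ᵀ
Result: (5.5981, 3.6962)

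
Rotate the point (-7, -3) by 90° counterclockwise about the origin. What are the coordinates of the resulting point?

Rotation matrix for 90°: [[cos 90°, -sin 90°], [sin 90°, cos 90°]] = [[0, -1], [1, 0]]
[[0, -1], [1, 0]] × [-7, -3]ᵀ = [3, -7]ᵀ
Result: (3, -7)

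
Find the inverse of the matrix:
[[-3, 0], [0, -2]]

For [[a,b],[c,d]], inverse = (1/det)·[[d,-b],[-c,a]]
det = (-3)(-2) - (0)(0) = 6 - 0 = 6
Inverse = (1/6)·[[-2, 0], [0, -3]]
= [[-1/3, 0], [0, -1/2]]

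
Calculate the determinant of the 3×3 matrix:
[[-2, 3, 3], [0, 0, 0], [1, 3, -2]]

Expansion along first row:
det = -2·det([[0,0],[3,-2]]) - 3·det([[0,0],[1,-2]]) + 3·det([[0,0],[1,3]])
    = -2·(0·-2 - 0·3) - 3·(0·-2 - 0·1) + 3·(0·3 - 0·1)
    = -2·0 - 3·0 + 3·0
    = 0 + 0 + 0 = 0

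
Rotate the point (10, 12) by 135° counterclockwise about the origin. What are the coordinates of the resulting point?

Rotation matrix for 135°: [[cos 135°, -sin 135°], [sin 135°, cos 135°]] ≈ [[-0.707107, -0.707107], [0.707107, -0.707107]]
[[-0.707107, -0.707107], [0.707107, -0.707107]] × [10, 12]ᵀ ≈ [-15.5563, -1.4142]ᵀ
Result: (-15.5563, -1.4142)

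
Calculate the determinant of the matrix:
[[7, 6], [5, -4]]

For a 2×2 matrix [[a, b], [c, d]], det = ad - bc
det = (7)(-4) - (6)(5) = -28 - 30 = -58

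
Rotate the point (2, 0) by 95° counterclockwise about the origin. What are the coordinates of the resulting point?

Rotation matrix for 95°: [[cos 95°, -sin 95°], [sin 95°, cos 95°]] ≈ [[-0.087156, -0.996195], [0.996195, -0.087156]]
[[-0.087156, -0.996195], [0.996195, -0.087156]] × [2, 0]ᵀ ≈ [-0.1743, 1.9924]ᵀ
Result: (-0.1743, 1.9924)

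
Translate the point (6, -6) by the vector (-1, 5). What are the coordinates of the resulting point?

Translation by (-1, 5) (homogeneous matrix [[1, 0, -1], [0, 1, 5], [0, 0, 1]]):
x' = 6 + -1 = 5
y' = -6 + 5 = -1
Result: (5, -1)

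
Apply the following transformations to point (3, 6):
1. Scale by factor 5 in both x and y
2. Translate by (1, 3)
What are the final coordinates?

Step 1: Scale (3, 6) by 5 → (15, 30)
Step 2: Translate by (1, 3) → (16, 33)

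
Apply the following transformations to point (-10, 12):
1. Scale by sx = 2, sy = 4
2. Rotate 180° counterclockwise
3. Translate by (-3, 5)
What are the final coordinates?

Step 1: Scale → (-20, 48)
Step 2: Rotate 180° → (20, -48)
Step 3: Translate → (17, -43)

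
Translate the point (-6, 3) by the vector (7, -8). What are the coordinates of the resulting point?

Translation by (7, -8) (homogeneous matrix [[1, 0, 7], [0, 1, -8], [0, 0, 1]]):
x' = -6 + 7 = 1
y' = 3 + -8 = -5
Result: (1, -5)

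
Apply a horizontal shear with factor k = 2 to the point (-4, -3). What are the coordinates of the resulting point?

Shear matrix for horizontal shear with factor k = 2:
[[1, 2], [0, 1]]
Result: (-4, -3) → (-10, -3)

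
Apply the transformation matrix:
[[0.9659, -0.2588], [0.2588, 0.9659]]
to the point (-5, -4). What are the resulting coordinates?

Matrix multiplication:
[[0.9659, -0.2588], [0.2588, 0.9659]] × [-5, -4]ᵀ
= [(0.9659)(-5) + (-0.2588)(-4), (0.2588)(-5) + (0.9659)(-4)]ᵀ
= [-3.7943, -5.1576]ᵀ
Result: (-3.7943, -5.1576)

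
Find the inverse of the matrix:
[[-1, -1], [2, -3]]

For [[a,b],[c,d]], inverse = (1/det)·[[d,-b],[-c,a]]
det = (-1)(-3) - (-1)(2) = 3 - -2 = 5
Inverse = (1/5)·[[-3, 1], [-2, -1]]
= [[-3/5, 1/5], [-2/5, -1/5]]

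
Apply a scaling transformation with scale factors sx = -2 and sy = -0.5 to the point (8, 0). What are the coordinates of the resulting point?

Scaling matrix:
[[-2, 0], [0, -0.50]]
Result: (8 × -2, 0 × -0.5) = (-16, 0)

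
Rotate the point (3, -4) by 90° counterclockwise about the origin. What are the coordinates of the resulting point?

Rotation matrix for 90°: [[cos 90°, -sin 90°], [sin 90°, cos 90°]] = [[0, -1], [1, 0]]
[[0, -1], [1, 0]] × [3, -4]ᵀ = [4, 3]ᵀ
Result: (4, 3)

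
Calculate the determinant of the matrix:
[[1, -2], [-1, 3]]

For a 2×2 matrix [[a, b], [c, d]], det = ad - bc
det = (1)(3) - (-2)(-1) = 3 - 2 = 1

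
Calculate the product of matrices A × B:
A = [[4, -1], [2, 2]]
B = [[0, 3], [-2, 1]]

Matrix multiplication:
C[0][0] = 4×0 + -1×-2 = 2
C[0][1] = 4×3 + -1×1 = 11
C[1][0] = 2×0 + 2×-2 = -4
C[1][1] = 2×3 + 2×1 = 8
Result: [[2, 11], [-4, 8]]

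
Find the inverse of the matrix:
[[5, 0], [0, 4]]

For [[a,b],[c,d]], inverse = (1/det)·[[d,-b],[-c,a]]
det = (5)(4) - (0)(0) = 20 - 0 = 20
Inverse = (1/20)·[[4, 0], [0, 5]]
= [[1/5, 0], [0, 1/4]]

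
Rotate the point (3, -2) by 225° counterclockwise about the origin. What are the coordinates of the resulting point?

Rotation matrix for 225°: [[cos 225°, -sin 225°], [sin 225°, cos 225°]] ≈ [[-0.707107, 0.707107], [-0.707107, -0.707107]]
[[-0.707107, 0.707107], [-0.707107, -0.707107]] × [3, -2]ᵀ ≈ [-3.5355, -0.7071]ᵀ
Result: (-3.5355, -0.7071)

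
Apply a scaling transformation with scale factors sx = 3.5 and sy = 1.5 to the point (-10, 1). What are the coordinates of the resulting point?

Scaling matrix:
[[3.50, 0], [0, 1.50]]
Result: (-10 × 3.5, 1 × 1.5) = (-35, 1.5)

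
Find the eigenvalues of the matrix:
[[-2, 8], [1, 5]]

Characteristic equation: det(A - λI) = 0
λ² - (trace)λ + (det) = 0
trace = -2 + 5 = 3, det = (-2)(5) - (8)(1) = -18
λ² - (3)λ + (-18) = 0
λ = (3 ± √((3)² - 4·(-18))) / 2 = (3 ± √81) / 2
Solving: λ = -3, 6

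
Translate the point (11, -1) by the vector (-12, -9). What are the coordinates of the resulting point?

Translation by (-12, -9) (homogeneous matrix [[1, 0, -12], [0, 1, -9], [0, 0, 1]]):
x' = 11 + -12 = -1
y' = -1 + -9 = -10
Result: (-1, -10)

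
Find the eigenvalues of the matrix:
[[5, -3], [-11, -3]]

Characteristic equation: det(A - λI) = 0
λ² - (trace)λ + (det) = 0
trace = 5 + -3 = 2, det = (5)(-3) - (-3)(-11) = -48
λ² - (2)λ + (-48) = 0
λ = (2 ± √((2)² - 4·(-48))) / 2 = (2 ± √196) / 2
Solving: λ = -6, 8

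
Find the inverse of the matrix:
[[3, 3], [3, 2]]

For [[a,b],[c,d]], inverse = (1/det)·[[d,-b],[-c,a]]
det = (3)(2) - (3)(3) = 6 - 9 = -3
Inverse = (1/-3)·[[2, -3], [-3, 3]]
= [[-2/3, 1], [1, -1]]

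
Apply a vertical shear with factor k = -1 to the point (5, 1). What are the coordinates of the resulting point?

Shear matrix for vertical shear with factor k = -1:
[[1, 0], [-1, 1]]
Result: (5, 1) → (5, -4)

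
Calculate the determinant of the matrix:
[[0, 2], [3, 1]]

For a 2×2 matrix [[a, b], [c, d]], det = ad - bc
det = (0)(1) - (2)(3) = 0 - 6 = -6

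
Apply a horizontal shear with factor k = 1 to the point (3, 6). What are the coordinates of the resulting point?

Shear matrix for horizontal shear with factor k = 1:
[[1, 1], [0, 1]]
Result: (3, 6) → (9, 6)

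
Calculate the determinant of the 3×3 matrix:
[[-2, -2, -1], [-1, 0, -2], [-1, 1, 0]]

Expansion along first row:
det = -2·det([[0,-2],[1,0]]) - -2·det([[-1,-2],[-1,0]]) + -1·det([[-1,0],[-1,1]])
    = -2·(0·0 - -2·1) - -2·(-1·0 - -2·-1) + -1·(-1·1 - 0·-1)
    = -2·2 - -2·-2 + -1·-1
    = -4 + -4 + 1 = -7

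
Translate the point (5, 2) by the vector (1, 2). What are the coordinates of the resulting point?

Translation by (1, 2) (homogeneous matrix [[1, 0, 1], [0, 1, 2], [0, 0, 1]]):
x' = 5 + 1 = 6
y' = 2 + 2 = 4
Result: (6, 4)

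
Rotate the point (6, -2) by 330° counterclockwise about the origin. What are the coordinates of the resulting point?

Rotation matrix for 330°: [[cos 330°, -sin 330°], [sin 330°, cos 330°]] ≈ [[0.866025, 0.500000], [-0.500000, 0.866025]]
[[0.866025, 0.500000], [-0.500000, 0.866025]] × [6, -2]ᵀ ≈ [4.1962, -4.7321]ᵀ
Result: (4.1962, -4.7321)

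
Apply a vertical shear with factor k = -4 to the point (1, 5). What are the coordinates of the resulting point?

Shear matrix for vertical shear with factor k = -4:
[[1, 0], [-4, 1]]
Result: (1, 5) → (1, 1)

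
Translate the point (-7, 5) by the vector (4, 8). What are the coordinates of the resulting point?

Translation by (4, 8) (homogeneous matrix [[1, 0, 4], [0, 1, 8], [0, 0, 1]]):
x' = -7 + 4 = -3
y' = 5 + 8 = 13
Result: (-3, 13)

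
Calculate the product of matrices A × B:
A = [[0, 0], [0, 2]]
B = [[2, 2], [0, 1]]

Matrix multiplication:
C[0][0] = 0×2 + 0×0 = 0
C[0][1] = 0×2 + 0×1 = 0
C[1][0] = 0×2 + 2×0 = 0
C[1][1] = 0×2 + 2×1 = 2
Result: [[0, 0], [0, 2]]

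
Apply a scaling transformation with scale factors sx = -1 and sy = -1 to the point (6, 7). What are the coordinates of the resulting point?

Scaling matrix:
[[-1, 0], [0, -1]]
Result: (6 × -1, 7 × -1) = (-6, -7)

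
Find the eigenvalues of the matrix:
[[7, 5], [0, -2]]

Characteristic equation: det(A - λI) = 0
λ² - (trace)λ + (det) = 0
trace = 7 + -2 = 5, det = (7)(-2) - (5)(0) = -14
λ² - (5)λ + (-14) = 0
λ = (5 ± √((5)² - 4·(-14))) / 2 = (5 ± √81) / 2
Solving: λ = -2, 7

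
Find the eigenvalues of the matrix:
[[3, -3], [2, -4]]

Characteristic equation: det(A - λI) = 0
λ² - (trace)λ + (det) = 0
trace = 3 + -4 = -1, det = (3)(-4) - (-3)(2) = -6
λ² - (-1)λ + (-6) = 0
λ = (-1 ± √((-1)² - 4·(-6))) / 2 = (-1 ± √25) / 2
Solving: λ = -3, 2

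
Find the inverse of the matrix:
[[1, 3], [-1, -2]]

For [[a,b],[c,d]], inverse = (1/det)·[[d,-b],[-c,a]]
det = (1)(-2) - (3)(-1) = -2 - -3 = 1
Inverse = [[-2, -3], [1, 1]]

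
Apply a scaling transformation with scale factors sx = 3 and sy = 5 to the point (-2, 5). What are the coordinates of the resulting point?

Scaling matrix:
[[3, 0], [0, 5]]
Result: (-2 × 3, 5 × 5) = (-6, 25)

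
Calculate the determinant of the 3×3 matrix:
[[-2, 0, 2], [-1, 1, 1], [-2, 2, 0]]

Expansion along first row:
det = -2·det([[1,1],[2,0]]) - 0·det([[-1,1],[-2,0]]) + 2·det([[-1,1],[-2,2]])
    = -2·(1·0 - 1·2) - 0·(-1·0 - 1·-2) + 2·(-1·2 - 1·-2)
    = -2·-2 - 0·2 + 2·0
    = 4 + 0 + 0 = 4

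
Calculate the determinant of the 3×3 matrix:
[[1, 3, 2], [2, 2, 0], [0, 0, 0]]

Expansion along first row:
det = 1·det([[2,0],[0,0]]) - 3·det([[2,0],[0,0]]) + 2·det([[2,2],[0,0]])
    = 1·(2·0 - 0·0) - 3·(2·0 - 0·0) + 2·(2·0 - 2·0)
    = 1·0 - 3·0 + 2·0
    = 0 + 0 + 0 = 0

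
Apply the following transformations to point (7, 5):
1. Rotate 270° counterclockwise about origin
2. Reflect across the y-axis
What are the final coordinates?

Step 1: Rotate 270° → (5, -7)
Step 2: Reflect across y-axis → (-5, -7)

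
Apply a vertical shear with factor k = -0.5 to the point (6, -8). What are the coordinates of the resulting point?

Shear matrix for vertical shear with factor k = -0.5:
[[1, 0], [-0.50, 1]]
Result: (6, -8) → (6, -11)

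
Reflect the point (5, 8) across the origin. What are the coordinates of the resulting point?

Reflection across origin: (5, 8) → (-5, -8)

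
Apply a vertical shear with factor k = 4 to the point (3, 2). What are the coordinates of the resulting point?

Shear matrix for vertical shear with factor k = 4:
[[1, 0], [4, 1]]
Result: (3, 2) → (3, 14)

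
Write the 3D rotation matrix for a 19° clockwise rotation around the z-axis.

Rotation matrix for clockwise 19° around z-axis:
A clockwise rotation by 19° is a counterclockwise rotation by -19°.
cos(-19°) = 0.9455, sin(-19°) = -0.3256
Result: [[0.9455, 0.3256, 0], [-0.3256, 0.9455, 0], [0, 0, 1]]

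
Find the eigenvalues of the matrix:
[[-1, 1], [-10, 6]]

Characteristic equation: det(A - λI) = 0
λ² - (trace)λ + (det) = 0
trace = -1 + 6 = 5, det = (-1)(6) - (1)(-10) = 4
λ² - (5)λ + (4) = 0
λ = (5 ± √((5)² - 4·(4))) / 2 = (5 ± √9) / 2
Solving: λ = 1, 4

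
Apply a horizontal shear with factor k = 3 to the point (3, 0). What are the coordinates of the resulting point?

Shear matrix for horizontal shear with factor k = 3:
[[1, 3], [0, 1]]
Result: (3, 0) → (3, 0)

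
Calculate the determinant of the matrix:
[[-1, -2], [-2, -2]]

For a 2×2 matrix [[a, b], [c, d]], det = ad - bc
det = (-1)(-2) - (-2)(-2) = 2 - 4 = -2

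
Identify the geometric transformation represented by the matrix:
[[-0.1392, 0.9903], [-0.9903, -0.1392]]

This matrix represents: rotation by 262° counterclockwise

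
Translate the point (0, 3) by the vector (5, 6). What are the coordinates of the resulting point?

Translation by (5, 6) (homogeneous matrix [[1, 0, 5], [0, 1, 6], [0, 0, 1]]):
x' = 0 + 5 = 5
y' = 3 + 6 = 9
Result: (5, 9)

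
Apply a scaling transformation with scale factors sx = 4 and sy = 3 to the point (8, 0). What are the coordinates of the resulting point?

Scaling matrix:
[[4, 0], [0, 3]]
Result: (8 × 4, 0 × 3) = (32, 0)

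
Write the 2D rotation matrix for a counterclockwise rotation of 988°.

Rotation matrix formula: [[cos θ, -sin θ], [sin θ, cos θ]]
For θ = 988°:
cos(988°) = -0.0349
sin(988°) = -0.9994
Result: [[-0.0349, 0.9994], [-0.9994, -0.0349]]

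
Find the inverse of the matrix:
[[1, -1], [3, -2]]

For [[a,b],[c,d]], inverse = (1/det)·[[d,-b],[-c,a]]
det = (1)(-2) - (-1)(3) = -2 - -3 = 1
Inverse = [[-2, 1], [-3, 1]]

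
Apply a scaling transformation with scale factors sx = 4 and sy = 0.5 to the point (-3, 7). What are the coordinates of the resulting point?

Scaling matrix:
[[4, 0], [0, 0.50]]
Result: (-3 × 4, 7 × 0.5) = (-12, 3.5)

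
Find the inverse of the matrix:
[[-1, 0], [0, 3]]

For [[a,b],[c,d]], inverse = (1/det)·[[d,-b],[-c,a]]
det = (-1)(3) - (0)(0) = -3 - 0 = -3
Inverse = (1/-3)·[[3, 0], [0, -1]]
= [[-1, 0], [0, 1/3]]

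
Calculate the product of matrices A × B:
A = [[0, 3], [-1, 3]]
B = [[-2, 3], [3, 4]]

Matrix multiplication:
C[0][0] = 0×-2 + 3×3 = 9
C[0][1] = 0×3 + 3×4 = 12
C[1][0] = -1×-2 + 3×3 = 11
C[1][1] = -1×3 + 3×4 = 9
Result: [[9, 12], [11, 9]]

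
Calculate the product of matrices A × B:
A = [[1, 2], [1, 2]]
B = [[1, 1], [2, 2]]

Matrix multiplication:
C[0][0] = 1×1 + 2×2 = 5
C[0][1] = 1×1 + 2×2 = 5
C[1][0] = 1×1 + 2×2 = 5
C[1][1] = 1×1 + 2×2 = 5
Result: [[5, 5], [5, 5]]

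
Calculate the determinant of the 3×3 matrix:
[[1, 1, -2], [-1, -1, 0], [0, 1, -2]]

Expansion along first row:
det = 1·det([[-1,0],[1,-2]]) - 1·det([[-1,0],[0,-2]]) + -2·det([[-1,-1],[0,1]])
    = 1·(-1·-2 - 0·1) - 1·(-1·-2 - 0·0) + -2·(-1·1 - -1·0)
    = 1·2 - 1·2 + -2·-1
    = 2 + -2 + 2 = 2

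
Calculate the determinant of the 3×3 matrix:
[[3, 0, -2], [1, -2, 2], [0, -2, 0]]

Expansion along first row:
det = 3·det([[-2,2],[-2,0]]) - 0·det([[1,2],[0,0]]) + -2·det([[1,-2],[0,-2]])
    = 3·(-2·0 - 2·-2) - 0·(1·0 - 2·0) + -2·(1·-2 - -2·0)
    = 3·4 - 0·0 + -2·-2
    = 12 + 0 + 4 = 16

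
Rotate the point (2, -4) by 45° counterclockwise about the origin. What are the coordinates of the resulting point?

Rotation matrix for 45°: [[cos 45°, -sin 45°], [sin 45°, cos 45°]] ≈ [[0.707107, -0.707107], [0.707107, 0.707107]]
[[0.707107, -0.707107], [0.707107, 0.707107]] × [2, -4]ᵀ ≈ [4.2426, -1.4142]ᵀ
Result: (4.2426, -1.4142)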